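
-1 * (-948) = 948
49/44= 1.11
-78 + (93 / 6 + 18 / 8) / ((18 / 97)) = 1271 / 72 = 17.65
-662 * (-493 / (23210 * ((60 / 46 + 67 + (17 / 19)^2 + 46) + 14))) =1354908449 / 12440072590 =0.11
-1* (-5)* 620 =3100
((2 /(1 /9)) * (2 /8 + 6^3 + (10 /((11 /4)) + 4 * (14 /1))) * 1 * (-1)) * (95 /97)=-10378845 /2134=-4863.56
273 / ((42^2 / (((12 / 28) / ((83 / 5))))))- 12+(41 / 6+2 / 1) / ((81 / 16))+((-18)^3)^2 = 134454498463715 / 3953124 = 34012213.75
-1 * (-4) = 4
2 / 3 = 0.67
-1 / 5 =-0.20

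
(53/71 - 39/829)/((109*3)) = 0.00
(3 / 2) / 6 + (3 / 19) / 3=23 / 76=0.30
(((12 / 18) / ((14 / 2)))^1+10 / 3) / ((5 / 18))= 432 / 35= 12.34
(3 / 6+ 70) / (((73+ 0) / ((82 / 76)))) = 1.04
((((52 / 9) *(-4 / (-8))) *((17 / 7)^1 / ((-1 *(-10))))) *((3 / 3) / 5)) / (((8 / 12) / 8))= 884 / 525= 1.68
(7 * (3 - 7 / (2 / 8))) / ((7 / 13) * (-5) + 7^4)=-325 / 4454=-0.07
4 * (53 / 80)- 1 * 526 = -10467 / 20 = -523.35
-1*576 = -576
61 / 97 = 0.63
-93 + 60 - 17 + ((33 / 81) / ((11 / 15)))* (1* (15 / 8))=-1175 / 24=-48.96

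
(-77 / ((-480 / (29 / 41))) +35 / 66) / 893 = 0.00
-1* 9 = -9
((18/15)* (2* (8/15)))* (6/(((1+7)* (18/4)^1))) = 16/75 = 0.21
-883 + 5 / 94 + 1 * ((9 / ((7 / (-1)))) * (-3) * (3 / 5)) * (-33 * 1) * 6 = -4412467 / 3290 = -1341.18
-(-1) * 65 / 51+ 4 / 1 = 269 / 51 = 5.27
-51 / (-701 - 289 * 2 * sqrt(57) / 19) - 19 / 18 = -146126131 / 150018606 - 29478 * sqrt(57) / 8334367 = -1.00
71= 71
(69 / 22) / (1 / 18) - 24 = 357 / 11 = 32.45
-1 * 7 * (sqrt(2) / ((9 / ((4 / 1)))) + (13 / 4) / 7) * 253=-7084 * sqrt(2) / 9- 3289 / 4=-1935.39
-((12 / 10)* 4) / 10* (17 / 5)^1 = -204 / 125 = -1.63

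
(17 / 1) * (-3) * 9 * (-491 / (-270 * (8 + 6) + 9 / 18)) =-450738 / 7559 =-59.63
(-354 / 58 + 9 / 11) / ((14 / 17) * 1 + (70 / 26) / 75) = -6.15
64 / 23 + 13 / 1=363 / 23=15.78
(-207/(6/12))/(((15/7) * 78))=-161/65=-2.48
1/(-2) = -1/2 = -0.50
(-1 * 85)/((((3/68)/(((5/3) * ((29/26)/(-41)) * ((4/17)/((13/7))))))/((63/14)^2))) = 1552950/6929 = 224.12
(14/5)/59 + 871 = 256959/295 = 871.05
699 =699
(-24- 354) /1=-378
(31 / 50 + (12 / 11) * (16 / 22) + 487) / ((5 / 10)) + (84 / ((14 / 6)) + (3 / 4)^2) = 49048041 / 48400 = 1013.39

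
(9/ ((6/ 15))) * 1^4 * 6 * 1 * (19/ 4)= 2565/ 4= 641.25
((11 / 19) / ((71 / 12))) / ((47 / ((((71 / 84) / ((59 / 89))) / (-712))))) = -11 / 2950472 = -0.00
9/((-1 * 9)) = -1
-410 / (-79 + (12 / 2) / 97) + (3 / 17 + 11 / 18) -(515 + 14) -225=-1752638711 / 2343042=-748.02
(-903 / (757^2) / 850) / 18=-301 / 2922549900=-0.00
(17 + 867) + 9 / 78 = 22987 / 26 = 884.12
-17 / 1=-17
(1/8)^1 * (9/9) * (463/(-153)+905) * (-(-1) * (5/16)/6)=345005/58752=5.87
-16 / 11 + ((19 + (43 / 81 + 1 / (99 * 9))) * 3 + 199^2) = 3926156 / 99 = 39658.14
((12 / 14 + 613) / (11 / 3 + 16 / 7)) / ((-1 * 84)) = -4297 / 3500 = -1.23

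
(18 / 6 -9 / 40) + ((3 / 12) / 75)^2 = 249751 / 90000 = 2.78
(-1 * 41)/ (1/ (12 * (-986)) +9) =-485112/ 106487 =-4.56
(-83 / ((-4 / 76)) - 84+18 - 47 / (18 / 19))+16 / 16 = 26323 / 18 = 1462.39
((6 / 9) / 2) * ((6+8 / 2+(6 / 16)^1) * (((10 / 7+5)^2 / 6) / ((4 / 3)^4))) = 1512675 / 200704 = 7.54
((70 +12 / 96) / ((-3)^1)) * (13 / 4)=-2431 / 32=-75.97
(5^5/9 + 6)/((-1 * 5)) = -3179/45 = -70.64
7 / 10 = 0.70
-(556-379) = -177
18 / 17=1.06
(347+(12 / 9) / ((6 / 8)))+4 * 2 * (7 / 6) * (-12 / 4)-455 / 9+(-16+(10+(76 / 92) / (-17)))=929627 / 3519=264.17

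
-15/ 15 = -1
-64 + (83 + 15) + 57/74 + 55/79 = 207337/5846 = 35.47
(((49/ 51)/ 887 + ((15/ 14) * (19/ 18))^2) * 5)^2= 463782948889693225/ 11320411833835776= 40.97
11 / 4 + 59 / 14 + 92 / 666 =66223 / 9324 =7.10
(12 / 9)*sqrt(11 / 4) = 2*sqrt(11) / 3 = 2.21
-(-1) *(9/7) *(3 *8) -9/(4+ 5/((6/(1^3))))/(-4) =12717/406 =31.32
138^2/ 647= 19044/ 647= 29.43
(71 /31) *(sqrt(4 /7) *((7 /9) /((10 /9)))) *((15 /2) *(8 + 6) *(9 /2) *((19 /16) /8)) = 254961 *sqrt(7) /7936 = 85.00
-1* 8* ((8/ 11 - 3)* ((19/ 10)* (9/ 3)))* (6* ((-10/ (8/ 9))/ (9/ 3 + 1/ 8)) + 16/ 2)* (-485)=7519440/ 11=683585.45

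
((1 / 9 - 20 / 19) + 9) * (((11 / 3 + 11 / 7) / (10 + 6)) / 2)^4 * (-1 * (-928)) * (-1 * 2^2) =-182838638125 / 8513600256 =-21.48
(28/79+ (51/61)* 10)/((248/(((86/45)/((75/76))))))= 34312366/504187875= 0.07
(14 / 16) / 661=7 / 5288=0.00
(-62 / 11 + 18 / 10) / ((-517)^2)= -211 / 14700895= -0.00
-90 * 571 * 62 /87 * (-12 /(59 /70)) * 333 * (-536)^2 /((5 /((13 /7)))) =31701328273704960 /1711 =18527953403684.96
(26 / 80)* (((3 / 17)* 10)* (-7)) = -273 / 68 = -4.01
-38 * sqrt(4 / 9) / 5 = -76 / 15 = -5.07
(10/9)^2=100/81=1.23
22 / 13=1.69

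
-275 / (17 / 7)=-1925 / 17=-113.24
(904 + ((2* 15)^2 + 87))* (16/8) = 3782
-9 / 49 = -0.18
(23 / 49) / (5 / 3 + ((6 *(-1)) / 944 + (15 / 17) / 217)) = 17163336 / 60858553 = 0.28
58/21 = 2.76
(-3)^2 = 9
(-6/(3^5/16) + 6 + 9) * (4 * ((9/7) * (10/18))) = 3380/81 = 41.73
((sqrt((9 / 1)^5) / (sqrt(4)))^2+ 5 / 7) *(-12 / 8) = -1240089 / 56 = -22144.45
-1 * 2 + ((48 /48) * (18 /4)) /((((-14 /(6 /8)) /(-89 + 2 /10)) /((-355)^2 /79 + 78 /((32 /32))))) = 396142319 /11060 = 35817.57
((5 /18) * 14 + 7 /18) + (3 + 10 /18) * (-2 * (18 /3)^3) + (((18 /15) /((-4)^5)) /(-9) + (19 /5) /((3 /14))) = -34882301 /23040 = -1513.99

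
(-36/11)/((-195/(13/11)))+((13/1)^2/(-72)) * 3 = -101957/14520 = -7.02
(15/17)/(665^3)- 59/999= -58992369778/998870854275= -0.06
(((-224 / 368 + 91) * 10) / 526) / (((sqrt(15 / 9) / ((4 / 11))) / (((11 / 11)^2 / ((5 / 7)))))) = 5292 * sqrt(15) / 30245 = 0.68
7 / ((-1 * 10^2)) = -7 / 100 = -0.07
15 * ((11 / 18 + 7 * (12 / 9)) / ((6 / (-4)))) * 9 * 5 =-4475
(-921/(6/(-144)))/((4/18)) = 99468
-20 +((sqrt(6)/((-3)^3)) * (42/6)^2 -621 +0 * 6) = -641 -49 * sqrt(6)/27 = -645.45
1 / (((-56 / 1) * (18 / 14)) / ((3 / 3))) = -1 / 72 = -0.01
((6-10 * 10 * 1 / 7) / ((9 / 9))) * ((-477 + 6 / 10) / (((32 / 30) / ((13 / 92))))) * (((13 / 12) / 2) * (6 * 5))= 87556365 / 10304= 8497.32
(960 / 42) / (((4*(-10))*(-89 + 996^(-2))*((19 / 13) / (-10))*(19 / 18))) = -0.04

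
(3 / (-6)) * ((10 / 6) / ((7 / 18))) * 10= -150 / 7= -21.43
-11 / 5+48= 229 / 5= 45.80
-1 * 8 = -8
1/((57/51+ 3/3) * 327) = 17/11772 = 0.00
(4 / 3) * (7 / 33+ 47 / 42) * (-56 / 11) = -3280 / 363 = -9.04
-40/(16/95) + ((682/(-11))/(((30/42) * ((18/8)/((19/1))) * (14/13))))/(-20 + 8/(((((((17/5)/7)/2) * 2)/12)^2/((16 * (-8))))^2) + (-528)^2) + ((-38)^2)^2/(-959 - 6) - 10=-8530672081803300929479/3542251475282546214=-2408.26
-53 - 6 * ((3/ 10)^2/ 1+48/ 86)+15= -41.89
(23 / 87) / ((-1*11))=-23 / 957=-0.02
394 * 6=2364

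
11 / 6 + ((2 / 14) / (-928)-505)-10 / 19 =-186503465 / 370272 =-503.69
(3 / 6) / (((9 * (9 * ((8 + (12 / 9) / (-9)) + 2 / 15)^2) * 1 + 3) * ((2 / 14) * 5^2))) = 0.00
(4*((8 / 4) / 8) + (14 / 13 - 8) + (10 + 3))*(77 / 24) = 1771 / 78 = 22.71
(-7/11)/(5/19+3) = -133/682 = -0.20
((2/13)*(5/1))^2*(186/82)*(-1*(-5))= 6.71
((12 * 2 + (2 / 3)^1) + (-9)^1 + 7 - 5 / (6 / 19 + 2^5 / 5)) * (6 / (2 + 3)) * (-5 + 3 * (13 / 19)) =-2349704 / 30305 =-77.54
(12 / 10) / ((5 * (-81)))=-2 / 675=-0.00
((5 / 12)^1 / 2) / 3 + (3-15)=-859 / 72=-11.93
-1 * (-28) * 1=28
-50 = -50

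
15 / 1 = 15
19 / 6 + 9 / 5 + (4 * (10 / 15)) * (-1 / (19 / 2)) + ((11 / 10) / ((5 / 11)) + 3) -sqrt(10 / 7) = 14401 / 1425 -sqrt(70) / 7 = 8.91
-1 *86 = -86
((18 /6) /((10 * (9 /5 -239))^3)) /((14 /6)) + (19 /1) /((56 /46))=1458026776135 /93420479936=15.61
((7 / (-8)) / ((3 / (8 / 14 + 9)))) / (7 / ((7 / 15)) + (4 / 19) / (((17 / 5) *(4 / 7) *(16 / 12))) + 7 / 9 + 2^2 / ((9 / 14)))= -21641 / 171174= -0.13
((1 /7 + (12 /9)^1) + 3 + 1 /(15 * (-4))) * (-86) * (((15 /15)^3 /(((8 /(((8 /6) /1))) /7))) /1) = -80539 /180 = -447.44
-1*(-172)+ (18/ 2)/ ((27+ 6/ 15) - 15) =10709/ 62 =172.73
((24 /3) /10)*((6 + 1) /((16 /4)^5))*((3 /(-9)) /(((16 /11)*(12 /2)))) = -77 /368640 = -0.00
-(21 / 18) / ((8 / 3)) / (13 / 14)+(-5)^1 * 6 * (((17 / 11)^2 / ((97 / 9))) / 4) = -2603893 / 1220648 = -2.13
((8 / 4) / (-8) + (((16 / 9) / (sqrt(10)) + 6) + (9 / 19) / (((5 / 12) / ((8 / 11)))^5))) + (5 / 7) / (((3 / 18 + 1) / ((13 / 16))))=8*sqrt(10) / 45 + 52184674024453 / 3748462025000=14.48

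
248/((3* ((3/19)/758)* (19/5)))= 939920/9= 104435.56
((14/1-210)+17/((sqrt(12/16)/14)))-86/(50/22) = -5846/25+476 * sqrt(3)/3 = 40.98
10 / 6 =5 / 3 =1.67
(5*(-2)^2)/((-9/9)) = -20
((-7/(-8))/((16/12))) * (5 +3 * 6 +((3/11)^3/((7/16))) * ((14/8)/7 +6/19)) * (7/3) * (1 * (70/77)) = 142666055/4450864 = 32.05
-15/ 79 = -0.19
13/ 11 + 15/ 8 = 269/ 88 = 3.06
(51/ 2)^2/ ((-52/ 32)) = -5202/ 13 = -400.15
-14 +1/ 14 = -195/ 14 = -13.93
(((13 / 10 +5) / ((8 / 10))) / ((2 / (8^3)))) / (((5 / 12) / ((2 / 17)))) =48384 / 85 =569.22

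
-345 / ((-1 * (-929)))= -345 / 929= -0.37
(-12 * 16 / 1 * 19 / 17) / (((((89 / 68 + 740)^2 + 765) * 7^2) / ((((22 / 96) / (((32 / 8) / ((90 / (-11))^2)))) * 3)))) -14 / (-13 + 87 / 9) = 3200194668831 / 761967723055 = 4.20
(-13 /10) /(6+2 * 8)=-13 /220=-0.06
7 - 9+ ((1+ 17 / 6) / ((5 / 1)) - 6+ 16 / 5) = -121 / 30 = -4.03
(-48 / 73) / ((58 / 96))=-2304 / 2117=-1.09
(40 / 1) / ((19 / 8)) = 320 / 19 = 16.84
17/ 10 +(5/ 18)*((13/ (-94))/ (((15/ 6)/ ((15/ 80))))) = 38287/ 22560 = 1.70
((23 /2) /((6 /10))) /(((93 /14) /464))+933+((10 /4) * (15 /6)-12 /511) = 1299093221 /570276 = 2278.01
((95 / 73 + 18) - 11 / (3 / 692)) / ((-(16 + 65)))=551449 / 17739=31.09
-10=-10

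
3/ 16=0.19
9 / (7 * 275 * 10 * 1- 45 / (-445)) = 801 / 1713259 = 0.00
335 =335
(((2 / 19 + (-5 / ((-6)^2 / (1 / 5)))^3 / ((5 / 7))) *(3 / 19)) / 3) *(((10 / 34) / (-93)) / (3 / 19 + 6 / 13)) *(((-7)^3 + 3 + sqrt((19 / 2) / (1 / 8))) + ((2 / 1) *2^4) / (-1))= 6063551 / 576423216- 6063551 *sqrt(19) / 107214718176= 0.01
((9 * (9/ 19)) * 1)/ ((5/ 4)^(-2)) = 2025/ 304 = 6.66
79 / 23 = 3.43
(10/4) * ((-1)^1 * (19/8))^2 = 1805/128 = 14.10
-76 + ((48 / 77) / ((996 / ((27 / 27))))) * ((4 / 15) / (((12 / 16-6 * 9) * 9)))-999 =-197556195439 / 183773205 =-1075.00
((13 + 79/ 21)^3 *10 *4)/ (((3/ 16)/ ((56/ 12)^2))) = 111652372480/ 5103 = 21879751.61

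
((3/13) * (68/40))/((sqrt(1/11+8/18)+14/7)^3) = 55483461/524596891 - 18797427 * sqrt(583)/5245968910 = 0.02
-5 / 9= -0.56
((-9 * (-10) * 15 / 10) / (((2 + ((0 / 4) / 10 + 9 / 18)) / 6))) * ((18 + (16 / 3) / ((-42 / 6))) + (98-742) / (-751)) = 30821688 / 5257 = 5862.98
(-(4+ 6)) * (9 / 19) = -90 / 19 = -4.74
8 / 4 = 2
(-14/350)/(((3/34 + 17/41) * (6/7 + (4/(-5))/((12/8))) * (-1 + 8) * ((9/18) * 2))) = -123/3505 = -0.04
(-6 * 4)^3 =-13824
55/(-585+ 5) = -11/116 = -0.09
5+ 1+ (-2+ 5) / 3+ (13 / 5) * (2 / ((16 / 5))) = 69 / 8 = 8.62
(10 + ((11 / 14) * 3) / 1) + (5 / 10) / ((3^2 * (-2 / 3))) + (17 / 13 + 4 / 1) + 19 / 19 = 20291 / 1092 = 18.58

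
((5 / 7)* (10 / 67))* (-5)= -250 / 469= -0.53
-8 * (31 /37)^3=-238328 /50653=-4.71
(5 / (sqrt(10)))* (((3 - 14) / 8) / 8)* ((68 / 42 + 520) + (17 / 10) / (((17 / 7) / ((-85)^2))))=-2577553* sqrt(10) / 5376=-1516.17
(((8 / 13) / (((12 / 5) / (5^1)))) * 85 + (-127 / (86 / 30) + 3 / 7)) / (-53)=-764216 / 622167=-1.23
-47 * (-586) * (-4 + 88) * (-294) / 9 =-75575248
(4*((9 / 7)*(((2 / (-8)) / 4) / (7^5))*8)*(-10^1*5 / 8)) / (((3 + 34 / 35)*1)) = 1125 / 4672346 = 0.00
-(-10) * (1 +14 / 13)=270 / 13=20.77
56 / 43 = 1.30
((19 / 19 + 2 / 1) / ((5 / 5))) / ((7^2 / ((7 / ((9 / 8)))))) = 8 / 21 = 0.38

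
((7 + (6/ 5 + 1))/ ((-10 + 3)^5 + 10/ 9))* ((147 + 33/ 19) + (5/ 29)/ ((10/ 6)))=-33952554/ 416702015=-0.08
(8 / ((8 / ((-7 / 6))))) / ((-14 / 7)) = 7 / 12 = 0.58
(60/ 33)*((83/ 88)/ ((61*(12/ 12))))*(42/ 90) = 0.01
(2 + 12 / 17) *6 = 276 / 17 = 16.24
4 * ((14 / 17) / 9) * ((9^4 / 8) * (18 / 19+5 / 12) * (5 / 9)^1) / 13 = 293895 / 16796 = 17.50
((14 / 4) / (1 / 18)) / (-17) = -63 / 17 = -3.71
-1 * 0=0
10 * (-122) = -1220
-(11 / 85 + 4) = -351 / 85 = -4.13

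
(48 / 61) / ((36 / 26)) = 104 / 183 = 0.57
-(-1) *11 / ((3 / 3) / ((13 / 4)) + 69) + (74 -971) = -808054 / 901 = -896.84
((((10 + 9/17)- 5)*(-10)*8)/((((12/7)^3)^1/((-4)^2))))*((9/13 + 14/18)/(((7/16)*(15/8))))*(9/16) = -25351424/17901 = -1416.20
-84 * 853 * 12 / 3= -286608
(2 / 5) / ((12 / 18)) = 3 / 5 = 0.60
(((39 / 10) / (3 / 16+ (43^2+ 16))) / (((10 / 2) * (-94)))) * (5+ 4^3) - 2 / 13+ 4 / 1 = 1753136318 / 455851825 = 3.85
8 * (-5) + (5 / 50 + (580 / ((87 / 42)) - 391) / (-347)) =-137343 / 3470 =-39.58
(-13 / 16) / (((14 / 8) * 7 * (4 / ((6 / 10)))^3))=-351 / 1568000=-0.00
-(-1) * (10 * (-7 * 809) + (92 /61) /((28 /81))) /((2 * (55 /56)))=-96716588 /3355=-28827.60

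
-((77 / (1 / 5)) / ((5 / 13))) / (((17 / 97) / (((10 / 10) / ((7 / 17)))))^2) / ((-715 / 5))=9409 / 7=1344.14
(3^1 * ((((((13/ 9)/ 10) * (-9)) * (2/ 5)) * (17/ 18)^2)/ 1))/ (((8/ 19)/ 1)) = -71383/ 21600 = -3.30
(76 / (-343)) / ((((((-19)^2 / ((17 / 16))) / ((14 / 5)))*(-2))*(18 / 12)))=0.00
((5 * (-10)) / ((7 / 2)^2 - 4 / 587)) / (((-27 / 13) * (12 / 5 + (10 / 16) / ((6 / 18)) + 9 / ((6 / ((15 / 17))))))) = 61048000 / 173816199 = 0.35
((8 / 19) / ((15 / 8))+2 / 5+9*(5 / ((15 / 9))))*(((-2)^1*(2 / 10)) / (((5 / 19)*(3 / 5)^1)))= -15746 / 225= -69.98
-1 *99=-99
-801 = -801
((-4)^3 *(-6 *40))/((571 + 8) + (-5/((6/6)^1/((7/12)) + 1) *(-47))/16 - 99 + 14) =1556480/50607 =30.76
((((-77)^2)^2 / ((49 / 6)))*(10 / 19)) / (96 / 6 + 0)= 10761135 / 76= 141593.88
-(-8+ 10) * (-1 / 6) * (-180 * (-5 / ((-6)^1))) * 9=-450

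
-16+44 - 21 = 7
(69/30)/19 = 23/190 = 0.12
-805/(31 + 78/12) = -322/15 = -21.47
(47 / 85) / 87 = 47 / 7395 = 0.01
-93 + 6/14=-648/7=-92.57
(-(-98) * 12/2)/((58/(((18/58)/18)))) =147/841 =0.17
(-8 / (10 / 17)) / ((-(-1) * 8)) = -17 / 10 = -1.70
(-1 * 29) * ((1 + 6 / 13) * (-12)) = 6612 / 13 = 508.62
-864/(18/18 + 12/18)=-2592/5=-518.40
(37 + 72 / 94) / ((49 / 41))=72775 / 2303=31.60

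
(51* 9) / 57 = 153 / 19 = 8.05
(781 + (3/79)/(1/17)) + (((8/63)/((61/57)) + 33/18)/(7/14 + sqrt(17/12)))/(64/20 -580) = 781.64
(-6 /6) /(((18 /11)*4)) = -11 /72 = -0.15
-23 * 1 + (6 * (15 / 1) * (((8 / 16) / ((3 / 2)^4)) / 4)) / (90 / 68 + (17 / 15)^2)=-22.15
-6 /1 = -6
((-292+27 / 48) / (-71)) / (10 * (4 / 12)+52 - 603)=-0.01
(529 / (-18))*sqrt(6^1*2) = -529*sqrt(3) / 9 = -101.81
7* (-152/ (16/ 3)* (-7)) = 2793/ 2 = 1396.50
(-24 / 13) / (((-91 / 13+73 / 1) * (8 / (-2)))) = 1 / 143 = 0.01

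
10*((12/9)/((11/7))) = 8.48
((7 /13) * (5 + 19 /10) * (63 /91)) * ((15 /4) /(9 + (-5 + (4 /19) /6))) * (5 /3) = 10773 /2704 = 3.98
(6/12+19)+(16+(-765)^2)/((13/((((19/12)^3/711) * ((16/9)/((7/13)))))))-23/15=20505421781/24188220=847.74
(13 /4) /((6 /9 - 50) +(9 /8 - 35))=-78 /1997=-0.04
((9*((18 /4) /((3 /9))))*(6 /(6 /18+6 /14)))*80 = 76545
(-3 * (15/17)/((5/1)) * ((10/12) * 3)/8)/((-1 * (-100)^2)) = 9/544000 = 0.00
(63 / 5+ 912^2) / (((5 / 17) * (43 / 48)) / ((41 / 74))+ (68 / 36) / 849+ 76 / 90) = 177190006795128 / 281673797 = 629061.02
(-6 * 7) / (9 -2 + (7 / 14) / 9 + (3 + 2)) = -108 / 31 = -3.48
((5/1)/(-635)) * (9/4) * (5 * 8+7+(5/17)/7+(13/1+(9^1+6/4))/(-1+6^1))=-554157/604520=-0.92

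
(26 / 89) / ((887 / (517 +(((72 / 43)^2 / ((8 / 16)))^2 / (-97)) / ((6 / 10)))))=4453027600034 / 26179369512271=0.17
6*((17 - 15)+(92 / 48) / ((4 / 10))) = 163 / 4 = 40.75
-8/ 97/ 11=-8/ 1067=-0.01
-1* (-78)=78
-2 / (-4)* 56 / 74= 0.38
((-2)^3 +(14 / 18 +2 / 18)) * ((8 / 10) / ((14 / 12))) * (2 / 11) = -1024 / 1155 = -0.89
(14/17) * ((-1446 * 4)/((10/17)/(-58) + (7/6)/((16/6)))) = -37572864/3371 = -11145.91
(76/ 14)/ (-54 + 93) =38/ 273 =0.14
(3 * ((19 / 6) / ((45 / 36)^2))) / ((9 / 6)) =4.05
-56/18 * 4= -112/9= -12.44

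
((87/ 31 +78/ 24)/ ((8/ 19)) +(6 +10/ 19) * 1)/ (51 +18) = 131373/ 433504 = 0.30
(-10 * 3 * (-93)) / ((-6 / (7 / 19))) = -3255 / 19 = -171.32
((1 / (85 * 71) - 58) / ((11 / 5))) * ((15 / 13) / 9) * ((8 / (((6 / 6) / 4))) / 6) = -18.03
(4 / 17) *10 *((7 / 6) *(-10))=-27.45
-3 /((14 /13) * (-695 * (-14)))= -39 /136220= -0.00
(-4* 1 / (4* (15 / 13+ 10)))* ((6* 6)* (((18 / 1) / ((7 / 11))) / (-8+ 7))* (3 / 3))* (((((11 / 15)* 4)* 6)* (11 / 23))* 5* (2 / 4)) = 1921.16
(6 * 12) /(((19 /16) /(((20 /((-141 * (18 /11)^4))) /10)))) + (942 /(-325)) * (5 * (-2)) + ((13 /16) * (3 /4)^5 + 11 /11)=62515265193481 /2079857295360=30.06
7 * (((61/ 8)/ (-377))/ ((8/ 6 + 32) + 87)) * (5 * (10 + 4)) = -44835/ 544388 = -0.08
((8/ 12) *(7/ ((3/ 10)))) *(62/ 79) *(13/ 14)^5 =57550415/ 6828444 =8.43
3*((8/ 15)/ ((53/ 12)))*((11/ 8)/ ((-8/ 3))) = -99/ 530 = -0.19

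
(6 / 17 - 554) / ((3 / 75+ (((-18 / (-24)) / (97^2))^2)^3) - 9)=668717496492959995778757211340800 / 10822253406906891899385921750463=61.79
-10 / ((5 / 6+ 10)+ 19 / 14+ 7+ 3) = -105 / 233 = -0.45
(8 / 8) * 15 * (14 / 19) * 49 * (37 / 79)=380730 / 1501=253.65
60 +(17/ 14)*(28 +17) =1605/ 14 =114.64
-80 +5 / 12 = -955 / 12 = -79.58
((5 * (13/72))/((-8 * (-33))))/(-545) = -13/2071872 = -0.00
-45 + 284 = 239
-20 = -20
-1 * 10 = -10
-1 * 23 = -23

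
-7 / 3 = -2.33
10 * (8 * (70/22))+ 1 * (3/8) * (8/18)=16811/66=254.71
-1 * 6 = -6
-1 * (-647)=647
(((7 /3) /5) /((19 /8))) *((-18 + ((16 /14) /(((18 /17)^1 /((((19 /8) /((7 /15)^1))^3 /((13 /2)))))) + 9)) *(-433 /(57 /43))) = -159797176501 /193163880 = -827.26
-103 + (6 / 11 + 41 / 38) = -42375 / 418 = -101.38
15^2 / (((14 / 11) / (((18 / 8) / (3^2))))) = 2475 / 56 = 44.20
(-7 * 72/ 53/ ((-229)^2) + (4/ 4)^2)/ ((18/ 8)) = 11115476/ 25014357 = 0.44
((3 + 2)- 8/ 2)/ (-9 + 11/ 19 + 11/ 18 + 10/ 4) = -171/ 908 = -0.19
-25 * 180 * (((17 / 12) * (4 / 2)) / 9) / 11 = -4250 / 33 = -128.79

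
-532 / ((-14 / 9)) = 342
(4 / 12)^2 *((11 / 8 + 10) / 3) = 91 / 216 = 0.42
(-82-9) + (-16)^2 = 165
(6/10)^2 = 9/25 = 0.36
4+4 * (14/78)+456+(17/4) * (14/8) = 292129/624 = 468.16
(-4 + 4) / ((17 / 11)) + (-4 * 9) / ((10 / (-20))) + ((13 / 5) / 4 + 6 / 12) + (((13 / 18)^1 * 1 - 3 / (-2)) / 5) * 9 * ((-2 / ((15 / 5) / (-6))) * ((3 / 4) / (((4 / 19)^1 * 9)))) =4769 / 60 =79.48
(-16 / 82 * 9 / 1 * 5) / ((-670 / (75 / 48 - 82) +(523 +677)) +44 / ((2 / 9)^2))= -463320 / 110775317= -0.00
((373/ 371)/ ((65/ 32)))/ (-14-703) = -11936/ 17290455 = -0.00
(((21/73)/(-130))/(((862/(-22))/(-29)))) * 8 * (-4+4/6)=17864/409019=0.04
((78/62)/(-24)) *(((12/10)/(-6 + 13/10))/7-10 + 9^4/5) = -27846767/407960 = -68.26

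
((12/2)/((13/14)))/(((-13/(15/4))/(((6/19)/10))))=-189/3211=-0.06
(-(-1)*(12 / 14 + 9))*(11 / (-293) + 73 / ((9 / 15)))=2458976 / 2051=1198.92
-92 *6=-552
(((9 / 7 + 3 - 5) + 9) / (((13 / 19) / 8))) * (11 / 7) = 96976 / 637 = 152.24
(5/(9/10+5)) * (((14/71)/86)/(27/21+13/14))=4900/5583937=0.00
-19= -19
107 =107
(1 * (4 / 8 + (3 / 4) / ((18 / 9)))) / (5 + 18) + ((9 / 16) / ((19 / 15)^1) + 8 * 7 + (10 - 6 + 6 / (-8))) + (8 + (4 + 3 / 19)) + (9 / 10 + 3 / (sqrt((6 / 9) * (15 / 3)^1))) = 74.43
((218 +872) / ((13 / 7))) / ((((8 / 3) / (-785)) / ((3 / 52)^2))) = -80858925 / 140608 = -575.07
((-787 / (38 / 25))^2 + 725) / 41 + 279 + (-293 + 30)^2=4499751917 / 59204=76004.19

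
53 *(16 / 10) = 424 / 5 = 84.80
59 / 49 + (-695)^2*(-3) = -71004616 / 49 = -1449073.80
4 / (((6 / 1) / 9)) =6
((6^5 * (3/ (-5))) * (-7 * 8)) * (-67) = -87526656/ 5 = -17505331.20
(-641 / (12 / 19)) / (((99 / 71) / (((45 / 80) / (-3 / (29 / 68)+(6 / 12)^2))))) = 25076561 / 415536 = 60.35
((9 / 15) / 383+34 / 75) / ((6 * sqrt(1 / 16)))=26134 / 86175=0.30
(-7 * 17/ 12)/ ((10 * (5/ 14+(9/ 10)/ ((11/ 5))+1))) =-539/ 960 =-0.56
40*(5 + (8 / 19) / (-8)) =3760 / 19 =197.89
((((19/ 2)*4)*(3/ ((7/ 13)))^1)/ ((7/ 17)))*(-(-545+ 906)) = -185612.94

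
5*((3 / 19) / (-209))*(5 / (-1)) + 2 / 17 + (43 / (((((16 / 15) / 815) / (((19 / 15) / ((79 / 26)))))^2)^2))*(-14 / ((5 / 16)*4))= -6673651865270490948876713451 / 1346254396450304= -4957199681477.02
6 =6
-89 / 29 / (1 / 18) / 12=-4.60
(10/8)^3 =125/64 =1.95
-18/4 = -4.50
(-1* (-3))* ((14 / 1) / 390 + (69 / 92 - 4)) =-2507 / 260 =-9.64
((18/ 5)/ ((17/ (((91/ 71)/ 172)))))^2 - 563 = -151656086325539/ 269371380100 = -563.00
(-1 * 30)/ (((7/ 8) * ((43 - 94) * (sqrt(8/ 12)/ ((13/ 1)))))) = 520 * sqrt(6)/ 119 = 10.70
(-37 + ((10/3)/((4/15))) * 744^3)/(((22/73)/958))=180006086507821/11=16364189682529.18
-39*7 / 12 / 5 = -4.55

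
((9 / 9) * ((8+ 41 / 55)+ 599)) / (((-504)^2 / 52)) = 8047 / 64680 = 0.12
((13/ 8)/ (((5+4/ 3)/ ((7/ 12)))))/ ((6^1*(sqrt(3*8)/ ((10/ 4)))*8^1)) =455*sqrt(6)/ 700416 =0.00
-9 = -9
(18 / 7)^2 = 324 / 49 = 6.61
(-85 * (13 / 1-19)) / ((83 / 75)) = 38250 / 83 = 460.84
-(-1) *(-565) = -565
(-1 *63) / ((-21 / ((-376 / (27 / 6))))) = -752 / 3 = -250.67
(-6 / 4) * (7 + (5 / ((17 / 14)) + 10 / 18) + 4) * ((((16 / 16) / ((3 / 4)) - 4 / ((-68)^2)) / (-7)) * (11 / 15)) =60946369 / 18571140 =3.28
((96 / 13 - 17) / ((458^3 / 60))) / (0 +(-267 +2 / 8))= 0.00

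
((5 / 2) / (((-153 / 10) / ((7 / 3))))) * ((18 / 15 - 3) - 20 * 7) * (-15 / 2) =-124075 / 306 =-405.47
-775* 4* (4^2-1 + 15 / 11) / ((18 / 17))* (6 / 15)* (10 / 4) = -527000 / 11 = -47909.09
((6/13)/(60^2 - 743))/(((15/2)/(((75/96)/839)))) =5/249290392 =0.00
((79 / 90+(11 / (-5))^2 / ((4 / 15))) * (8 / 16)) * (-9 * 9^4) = -4494285 / 8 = -561785.62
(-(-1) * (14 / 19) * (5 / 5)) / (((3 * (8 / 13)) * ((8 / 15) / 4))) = 455 / 152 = 2.99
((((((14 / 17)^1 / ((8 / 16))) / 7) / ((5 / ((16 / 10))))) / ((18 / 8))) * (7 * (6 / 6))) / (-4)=-224 / 3825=-0.06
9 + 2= 11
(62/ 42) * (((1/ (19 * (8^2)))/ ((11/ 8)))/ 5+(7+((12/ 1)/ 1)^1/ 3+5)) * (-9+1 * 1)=-1382197/ 7315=-188.95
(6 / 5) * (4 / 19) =0.25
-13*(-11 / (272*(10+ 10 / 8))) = 143 / 3060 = 0.05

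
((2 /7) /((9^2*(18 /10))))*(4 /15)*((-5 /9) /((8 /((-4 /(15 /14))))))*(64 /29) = 512 /1712421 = 0.00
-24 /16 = -3 /2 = -1.50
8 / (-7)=-8 / 7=-1.14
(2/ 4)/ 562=1/ 1124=0.00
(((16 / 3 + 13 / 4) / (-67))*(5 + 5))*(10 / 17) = -2575 / 3417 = -0.75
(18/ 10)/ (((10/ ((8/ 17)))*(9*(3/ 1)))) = 4/ 1275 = 0.00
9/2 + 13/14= 5.43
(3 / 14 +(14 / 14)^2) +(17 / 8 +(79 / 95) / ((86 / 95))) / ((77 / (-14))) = 8753 / 13244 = 0.66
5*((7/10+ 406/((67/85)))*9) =3110121/134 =23209.86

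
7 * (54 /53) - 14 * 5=-3332 /53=-62.87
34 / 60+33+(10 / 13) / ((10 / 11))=13421 / 390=34.41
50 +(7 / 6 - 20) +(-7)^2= 481 / 6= 80.17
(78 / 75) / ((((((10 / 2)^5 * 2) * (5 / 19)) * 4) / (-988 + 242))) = -92131 / 781250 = -0.12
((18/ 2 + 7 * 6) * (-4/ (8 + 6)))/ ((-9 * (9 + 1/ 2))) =68/ 399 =0.17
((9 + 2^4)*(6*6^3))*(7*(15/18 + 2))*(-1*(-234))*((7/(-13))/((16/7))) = -35423325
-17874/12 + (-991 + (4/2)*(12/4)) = -4949/2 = -2474.50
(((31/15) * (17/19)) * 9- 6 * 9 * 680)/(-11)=3336.67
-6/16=-3/8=-0.38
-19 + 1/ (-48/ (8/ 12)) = -1369/ 72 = -19.01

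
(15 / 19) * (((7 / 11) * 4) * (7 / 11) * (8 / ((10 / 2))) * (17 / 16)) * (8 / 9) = 1.93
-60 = -60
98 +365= 463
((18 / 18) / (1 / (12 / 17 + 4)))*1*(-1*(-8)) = 640 / 17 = 37.65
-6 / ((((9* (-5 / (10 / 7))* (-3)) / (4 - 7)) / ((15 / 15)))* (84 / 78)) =26 / 147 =0.18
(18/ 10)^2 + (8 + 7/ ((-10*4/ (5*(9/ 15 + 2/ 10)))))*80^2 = 1168081/ 25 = 46723.24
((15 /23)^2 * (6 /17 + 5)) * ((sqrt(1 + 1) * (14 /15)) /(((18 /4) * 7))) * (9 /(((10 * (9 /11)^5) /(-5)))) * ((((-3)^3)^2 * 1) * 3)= -146556410 * sqrt(2) /80937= -2560.78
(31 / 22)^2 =961 / 484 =1.99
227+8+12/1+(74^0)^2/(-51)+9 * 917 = 433499/51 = 8499.98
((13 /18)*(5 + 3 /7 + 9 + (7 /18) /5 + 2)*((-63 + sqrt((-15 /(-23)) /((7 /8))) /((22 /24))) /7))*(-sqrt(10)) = -540748*sqrt(483) /2343033 + 135187*sqrt(10) /1260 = 334.21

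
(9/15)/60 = 1/100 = 0.01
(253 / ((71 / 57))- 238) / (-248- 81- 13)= 2477 / 24282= 0.10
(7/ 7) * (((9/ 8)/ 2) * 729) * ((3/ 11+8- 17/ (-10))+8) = 12971097/ 1760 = 7369.94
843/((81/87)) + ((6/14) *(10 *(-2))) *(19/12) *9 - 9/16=789001/1008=782.74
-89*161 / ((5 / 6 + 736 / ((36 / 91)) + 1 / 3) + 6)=-257922 / 33617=-7.67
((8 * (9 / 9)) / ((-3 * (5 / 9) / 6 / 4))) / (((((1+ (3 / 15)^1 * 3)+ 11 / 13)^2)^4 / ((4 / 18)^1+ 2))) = -81573072100000000 / 408485828788939521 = -0.20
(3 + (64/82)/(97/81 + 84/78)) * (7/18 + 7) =14553791/589170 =24.70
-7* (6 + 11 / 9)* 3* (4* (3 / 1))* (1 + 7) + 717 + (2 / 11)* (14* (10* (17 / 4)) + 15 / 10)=-13734.55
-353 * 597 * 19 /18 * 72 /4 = -4004079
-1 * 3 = -3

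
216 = 216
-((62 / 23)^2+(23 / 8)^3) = -8404471 / 270848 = -31.03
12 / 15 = 4 / 5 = 0.80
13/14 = 0.93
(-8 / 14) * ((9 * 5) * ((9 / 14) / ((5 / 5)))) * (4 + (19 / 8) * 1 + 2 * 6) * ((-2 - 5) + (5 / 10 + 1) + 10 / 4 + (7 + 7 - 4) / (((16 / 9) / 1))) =-25515 / 32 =-797.34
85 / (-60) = -1.42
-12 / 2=-6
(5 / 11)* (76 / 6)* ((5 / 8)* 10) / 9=2375 / 594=4.00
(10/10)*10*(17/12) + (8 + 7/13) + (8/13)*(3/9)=1787/78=22.91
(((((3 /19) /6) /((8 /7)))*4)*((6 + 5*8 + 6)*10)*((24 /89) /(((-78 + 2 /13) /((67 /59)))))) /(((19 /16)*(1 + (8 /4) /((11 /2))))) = -5072704 /43599053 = -0.12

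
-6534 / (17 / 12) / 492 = -6534 / 697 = -9.37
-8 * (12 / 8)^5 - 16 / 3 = -66.08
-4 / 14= -2 / 7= -0.29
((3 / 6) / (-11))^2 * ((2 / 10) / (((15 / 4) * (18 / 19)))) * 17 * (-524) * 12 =-338504 / 27225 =-12.43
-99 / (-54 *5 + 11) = 0.38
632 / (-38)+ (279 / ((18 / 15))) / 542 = -333709 / 20596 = -16.20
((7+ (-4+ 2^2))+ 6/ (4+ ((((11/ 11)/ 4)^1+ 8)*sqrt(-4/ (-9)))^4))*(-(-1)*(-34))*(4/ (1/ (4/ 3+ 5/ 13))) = -55224616/ 33735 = -1637.01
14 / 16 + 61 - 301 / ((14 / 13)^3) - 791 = -47536 / 49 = -970.12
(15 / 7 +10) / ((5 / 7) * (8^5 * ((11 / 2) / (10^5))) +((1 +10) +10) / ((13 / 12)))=0.59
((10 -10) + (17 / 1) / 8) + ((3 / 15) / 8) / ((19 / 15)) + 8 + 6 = 16.14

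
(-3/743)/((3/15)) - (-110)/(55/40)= 79.98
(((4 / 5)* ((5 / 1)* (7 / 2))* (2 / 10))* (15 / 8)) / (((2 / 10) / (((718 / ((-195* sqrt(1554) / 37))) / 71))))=-359* sqrt(1554) / 11076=-1.28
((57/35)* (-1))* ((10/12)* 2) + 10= 7.29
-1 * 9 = -9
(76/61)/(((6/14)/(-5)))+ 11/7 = -16607/1281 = -12.96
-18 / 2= -9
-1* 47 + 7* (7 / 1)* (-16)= -831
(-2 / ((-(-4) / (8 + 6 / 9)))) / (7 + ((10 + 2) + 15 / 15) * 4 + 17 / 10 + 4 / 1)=-0.07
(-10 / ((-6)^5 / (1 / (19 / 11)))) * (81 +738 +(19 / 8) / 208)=74955925 / 122923008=0.61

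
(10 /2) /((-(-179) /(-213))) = -1065 /179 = -5.95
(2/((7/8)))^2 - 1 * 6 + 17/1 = 795/49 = 16.22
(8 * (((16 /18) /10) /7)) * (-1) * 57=-608 /105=-5.79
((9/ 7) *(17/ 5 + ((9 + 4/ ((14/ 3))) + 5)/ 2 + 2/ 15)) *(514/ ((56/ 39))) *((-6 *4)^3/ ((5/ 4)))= -478440608256/ 8575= -55794823.12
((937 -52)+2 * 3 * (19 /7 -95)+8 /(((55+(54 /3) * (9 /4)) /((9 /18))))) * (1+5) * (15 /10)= 3986865 /1337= 2981.95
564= 564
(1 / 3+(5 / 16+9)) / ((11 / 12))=463 / 44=10.52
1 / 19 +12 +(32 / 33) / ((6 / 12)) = 8773 / 627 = 13.99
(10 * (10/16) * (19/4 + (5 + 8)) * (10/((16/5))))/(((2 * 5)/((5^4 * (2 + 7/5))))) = 18859375/256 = 73669.43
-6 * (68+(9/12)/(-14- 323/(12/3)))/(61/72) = -481.52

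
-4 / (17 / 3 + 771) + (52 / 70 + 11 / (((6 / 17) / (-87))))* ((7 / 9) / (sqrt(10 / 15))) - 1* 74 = -63251* sqrt(6) / 60 - 86216 / 1165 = -2656.22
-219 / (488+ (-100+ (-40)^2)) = -219 / 1988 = -0.11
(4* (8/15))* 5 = 32/3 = 10.67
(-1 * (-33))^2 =1089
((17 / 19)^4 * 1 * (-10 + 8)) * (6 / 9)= -334084 / 390963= -0.85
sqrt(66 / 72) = sqrt(33) / 6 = 0.96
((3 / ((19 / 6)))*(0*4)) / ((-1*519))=0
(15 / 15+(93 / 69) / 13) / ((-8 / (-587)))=80.98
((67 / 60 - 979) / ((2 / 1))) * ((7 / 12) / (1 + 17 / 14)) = -128.81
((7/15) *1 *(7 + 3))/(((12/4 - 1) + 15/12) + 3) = 56/75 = 0.75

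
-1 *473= -473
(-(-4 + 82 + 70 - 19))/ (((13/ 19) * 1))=-2451/ 13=-188.54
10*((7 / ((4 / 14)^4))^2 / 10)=282475249 / 256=1103418.94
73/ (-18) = -73/ 18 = -4.06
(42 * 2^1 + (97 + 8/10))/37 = 909/185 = 4.91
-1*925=-925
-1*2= -2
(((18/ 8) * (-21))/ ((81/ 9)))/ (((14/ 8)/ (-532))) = 1596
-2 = -2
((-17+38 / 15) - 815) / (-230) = 6221 / 1725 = 3.61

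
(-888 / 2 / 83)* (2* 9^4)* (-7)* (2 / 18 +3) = 1528686.65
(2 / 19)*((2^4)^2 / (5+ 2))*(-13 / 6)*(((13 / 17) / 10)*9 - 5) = 1219712 / 33915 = 35.96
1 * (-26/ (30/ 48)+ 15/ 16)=-3253/ 80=-40.66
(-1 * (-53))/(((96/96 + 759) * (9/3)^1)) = 53/2280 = 0.02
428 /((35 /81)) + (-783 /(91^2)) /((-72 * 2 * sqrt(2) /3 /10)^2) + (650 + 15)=8773949957 /5299840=1655.51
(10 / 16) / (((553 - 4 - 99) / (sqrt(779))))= sqrt(779) / 720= 0.04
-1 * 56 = -56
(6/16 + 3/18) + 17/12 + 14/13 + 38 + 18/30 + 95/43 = 2941093/67080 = 43.84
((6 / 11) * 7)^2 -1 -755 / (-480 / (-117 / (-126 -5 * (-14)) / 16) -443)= 267489436 / 19437077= 13.76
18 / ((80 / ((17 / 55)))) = 153 / 2200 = 0.07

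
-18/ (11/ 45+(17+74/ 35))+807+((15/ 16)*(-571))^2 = 224301450273/ 780544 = 287365.54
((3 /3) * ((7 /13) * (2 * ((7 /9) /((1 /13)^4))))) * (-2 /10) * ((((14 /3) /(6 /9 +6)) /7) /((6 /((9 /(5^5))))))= -107653 /468750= -0.23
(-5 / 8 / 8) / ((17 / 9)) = -45 / 1088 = -0.04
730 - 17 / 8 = 5823 / 8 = 727.88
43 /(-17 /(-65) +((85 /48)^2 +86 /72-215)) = -6439680 /31510727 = -0.20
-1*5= -5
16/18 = 8/9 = 0.89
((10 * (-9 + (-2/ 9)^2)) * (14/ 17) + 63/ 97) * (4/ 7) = -5576428/ 133569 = -41.75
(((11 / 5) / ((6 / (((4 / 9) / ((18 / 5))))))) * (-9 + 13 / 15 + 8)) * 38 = -836 / 3645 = -0.23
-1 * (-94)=94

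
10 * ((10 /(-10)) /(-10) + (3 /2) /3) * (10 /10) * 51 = 306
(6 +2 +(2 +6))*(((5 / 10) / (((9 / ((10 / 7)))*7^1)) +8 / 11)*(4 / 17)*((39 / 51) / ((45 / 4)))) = 11924224 / 63087255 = 0.19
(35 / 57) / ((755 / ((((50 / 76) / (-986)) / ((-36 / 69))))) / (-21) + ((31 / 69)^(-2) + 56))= -27076175 / 1236952514499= -0.00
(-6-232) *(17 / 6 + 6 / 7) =-2635 / 3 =-878.33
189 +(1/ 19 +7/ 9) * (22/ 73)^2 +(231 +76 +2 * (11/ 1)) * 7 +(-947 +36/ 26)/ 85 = 2498171295493/ 1006941195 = 2480.95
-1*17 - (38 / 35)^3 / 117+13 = -20120372 / 5016375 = -4.01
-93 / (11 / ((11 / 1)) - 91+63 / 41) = 41 / 39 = 1.05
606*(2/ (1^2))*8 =9696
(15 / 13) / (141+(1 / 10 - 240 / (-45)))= 450 / 57109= 0.01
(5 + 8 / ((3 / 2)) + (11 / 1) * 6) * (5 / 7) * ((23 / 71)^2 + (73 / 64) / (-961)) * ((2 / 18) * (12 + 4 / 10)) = 2455461889 / 315042336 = 7.79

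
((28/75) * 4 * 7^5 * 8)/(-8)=-1882384/75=-25098.45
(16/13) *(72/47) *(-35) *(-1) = 40320/611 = 65.99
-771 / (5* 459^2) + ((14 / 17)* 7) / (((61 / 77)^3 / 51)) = 47129527862653 / 79700973435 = 591.33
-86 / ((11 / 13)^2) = -14534 / 121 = -120.12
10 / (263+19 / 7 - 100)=7 / 116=0.06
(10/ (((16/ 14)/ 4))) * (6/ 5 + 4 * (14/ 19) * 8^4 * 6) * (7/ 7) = 2535250.42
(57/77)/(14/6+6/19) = 3249/11627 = 0.28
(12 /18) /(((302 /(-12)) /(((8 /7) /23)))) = -32 /24311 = -0.00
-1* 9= -9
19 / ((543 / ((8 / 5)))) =152 / 2715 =0.06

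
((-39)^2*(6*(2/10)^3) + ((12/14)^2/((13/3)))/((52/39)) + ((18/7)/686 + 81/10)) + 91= 1344023251/7803250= 172.24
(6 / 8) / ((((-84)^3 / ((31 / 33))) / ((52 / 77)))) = -403 / 502020288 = -0.00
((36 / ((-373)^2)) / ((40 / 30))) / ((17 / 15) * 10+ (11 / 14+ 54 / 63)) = 1134 / 75825305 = 0.00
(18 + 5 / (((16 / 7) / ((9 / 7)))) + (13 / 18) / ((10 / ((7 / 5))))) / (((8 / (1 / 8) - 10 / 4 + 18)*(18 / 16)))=75289 / 321975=0.23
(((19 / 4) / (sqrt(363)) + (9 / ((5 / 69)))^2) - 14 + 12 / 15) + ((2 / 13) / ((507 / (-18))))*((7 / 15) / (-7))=19*sqrt(3) / 132 + 846528287 / 54925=15412.69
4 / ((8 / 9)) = 9 / 2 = 4.50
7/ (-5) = -7/ 5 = -1.40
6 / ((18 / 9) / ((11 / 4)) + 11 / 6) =396 / 169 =2.34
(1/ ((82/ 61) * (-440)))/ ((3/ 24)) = -61/ 4510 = -0.01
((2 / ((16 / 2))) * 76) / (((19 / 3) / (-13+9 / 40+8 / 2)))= -1053 / 40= -26.32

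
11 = 11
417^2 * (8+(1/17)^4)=116187239241/83521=1391114.08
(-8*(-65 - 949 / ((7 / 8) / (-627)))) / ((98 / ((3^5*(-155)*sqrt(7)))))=717100771140*sqrt(7) / 343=5531400307.32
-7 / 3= -2.33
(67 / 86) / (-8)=-67 / 688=-0.10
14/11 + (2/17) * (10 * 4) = 1118/187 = 5.98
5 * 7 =35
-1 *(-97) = 97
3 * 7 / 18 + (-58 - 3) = -359 / 6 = -59.83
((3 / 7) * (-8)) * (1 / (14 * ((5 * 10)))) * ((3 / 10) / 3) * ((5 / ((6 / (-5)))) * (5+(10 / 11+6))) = 131 / 5390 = 0.02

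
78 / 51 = 26 / 17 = 1.53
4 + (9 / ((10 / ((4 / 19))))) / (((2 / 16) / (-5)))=-68 / 19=-3.58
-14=-14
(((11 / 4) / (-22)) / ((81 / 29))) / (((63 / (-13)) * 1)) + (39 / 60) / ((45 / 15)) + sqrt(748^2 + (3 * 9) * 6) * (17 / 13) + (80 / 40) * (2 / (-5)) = -23437 / 40824 + 17 * sqrt(559666) / 13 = 977.72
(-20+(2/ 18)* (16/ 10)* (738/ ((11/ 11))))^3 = 171879616/ 125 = 1375036.93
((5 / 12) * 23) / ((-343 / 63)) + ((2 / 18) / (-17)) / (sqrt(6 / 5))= -1.77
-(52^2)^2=-7311616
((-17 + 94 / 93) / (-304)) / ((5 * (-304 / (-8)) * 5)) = 1487 / 26858400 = 0.00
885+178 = 1063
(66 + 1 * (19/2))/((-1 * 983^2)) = -151/1932578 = -0.00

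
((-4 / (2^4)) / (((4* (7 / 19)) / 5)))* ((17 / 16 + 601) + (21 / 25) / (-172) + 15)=-201654429 / 385280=-523.40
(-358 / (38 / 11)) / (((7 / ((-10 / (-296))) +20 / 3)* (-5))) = 5907 / 60952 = 0.10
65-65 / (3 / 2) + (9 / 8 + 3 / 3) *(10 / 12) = 375 / 16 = 23.44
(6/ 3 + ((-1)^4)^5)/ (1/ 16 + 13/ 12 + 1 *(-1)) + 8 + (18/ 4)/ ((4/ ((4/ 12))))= 1621/ 56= 28.95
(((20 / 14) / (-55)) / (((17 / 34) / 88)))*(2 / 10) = -32 / 35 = -0.91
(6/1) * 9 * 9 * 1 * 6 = 2916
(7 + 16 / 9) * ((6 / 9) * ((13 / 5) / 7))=2054 / 945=2.17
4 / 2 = 2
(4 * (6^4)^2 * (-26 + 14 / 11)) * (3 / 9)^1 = -609140736 / 11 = -55376430.55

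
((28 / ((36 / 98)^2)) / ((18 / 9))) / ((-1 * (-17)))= 16807 / 2754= 6.10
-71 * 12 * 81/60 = -1150.20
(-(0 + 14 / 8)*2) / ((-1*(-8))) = -7 / 16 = -0.44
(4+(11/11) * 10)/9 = 14/9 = 1.56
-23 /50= -0.46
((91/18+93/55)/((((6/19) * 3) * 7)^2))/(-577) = -0.00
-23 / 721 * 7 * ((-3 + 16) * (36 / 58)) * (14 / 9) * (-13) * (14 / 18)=761852 / 26883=28.34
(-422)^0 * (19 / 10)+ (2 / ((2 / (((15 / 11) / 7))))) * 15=3713 / 770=4.82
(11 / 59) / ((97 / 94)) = 1034 / 5723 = 0.18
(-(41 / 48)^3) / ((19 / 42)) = -482447 / 350208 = -1.38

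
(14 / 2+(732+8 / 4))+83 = 824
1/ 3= 0.33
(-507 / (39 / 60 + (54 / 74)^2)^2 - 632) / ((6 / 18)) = -3127759716984 / 1048270129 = -2983.73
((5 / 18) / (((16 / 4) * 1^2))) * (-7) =-35 / 72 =-0.49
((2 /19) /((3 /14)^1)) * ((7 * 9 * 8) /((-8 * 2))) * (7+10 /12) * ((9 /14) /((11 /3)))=-8883 /418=-21.25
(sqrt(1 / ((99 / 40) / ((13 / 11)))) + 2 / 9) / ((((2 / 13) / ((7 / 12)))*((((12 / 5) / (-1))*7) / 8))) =-65*sqrt(130) / 594-65 / 162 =-1.65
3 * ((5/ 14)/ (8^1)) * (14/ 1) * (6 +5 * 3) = 315/ 8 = 39.38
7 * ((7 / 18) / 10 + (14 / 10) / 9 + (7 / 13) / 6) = 931 / 468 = 1.99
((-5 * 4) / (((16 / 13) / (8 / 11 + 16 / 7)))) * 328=-1236560 / 77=-16059.22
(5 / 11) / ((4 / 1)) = 5 / 44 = 0.11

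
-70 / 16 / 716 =-35 / 5728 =-0.01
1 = 1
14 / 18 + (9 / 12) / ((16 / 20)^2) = 1123 / 576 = 1.95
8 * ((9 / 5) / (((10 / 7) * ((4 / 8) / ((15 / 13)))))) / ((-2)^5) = -189 / 260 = -0.73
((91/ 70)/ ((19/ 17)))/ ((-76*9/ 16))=-442/ 16245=-0.03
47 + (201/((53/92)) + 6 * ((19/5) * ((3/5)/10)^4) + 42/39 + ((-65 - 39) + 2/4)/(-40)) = 8603249721601/21531250000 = 399.57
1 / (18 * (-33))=-1 / 594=-0.00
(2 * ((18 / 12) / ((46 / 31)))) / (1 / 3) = 279 / 46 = 6.07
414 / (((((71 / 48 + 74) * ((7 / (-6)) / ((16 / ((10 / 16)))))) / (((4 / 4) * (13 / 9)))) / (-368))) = 63975.71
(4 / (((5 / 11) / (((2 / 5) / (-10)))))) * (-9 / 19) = 396 / 2375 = 0.17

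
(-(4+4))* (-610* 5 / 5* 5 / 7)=24400 / 7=3485.71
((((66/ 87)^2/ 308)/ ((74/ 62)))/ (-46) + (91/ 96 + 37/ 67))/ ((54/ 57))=918437590583/ 580018888512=1.58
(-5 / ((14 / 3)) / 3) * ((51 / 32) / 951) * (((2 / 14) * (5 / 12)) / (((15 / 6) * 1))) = -85 / 5964672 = -0.00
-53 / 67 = -0.79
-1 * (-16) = 16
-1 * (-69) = 69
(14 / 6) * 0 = 0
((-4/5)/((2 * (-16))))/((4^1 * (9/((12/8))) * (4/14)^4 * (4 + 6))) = 0.02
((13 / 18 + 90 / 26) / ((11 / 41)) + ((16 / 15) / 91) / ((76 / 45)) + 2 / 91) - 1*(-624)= 19906345 / 31122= 639.62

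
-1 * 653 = -653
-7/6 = -1.17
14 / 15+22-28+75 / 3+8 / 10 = 311 / 15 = 20.73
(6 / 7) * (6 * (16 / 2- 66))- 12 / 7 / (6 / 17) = -2122 / 7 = -303.14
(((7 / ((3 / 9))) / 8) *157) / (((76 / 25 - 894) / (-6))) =35325 / 12728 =2.78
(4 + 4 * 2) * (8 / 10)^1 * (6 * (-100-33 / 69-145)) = -1626048 / 115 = -14139.55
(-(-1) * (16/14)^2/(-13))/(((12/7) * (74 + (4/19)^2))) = -2888/3648645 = -0.00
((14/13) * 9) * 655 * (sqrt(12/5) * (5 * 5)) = 825300 * sqrt(15)/13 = 245874.86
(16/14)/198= 4/693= 0.01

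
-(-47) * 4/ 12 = 15.67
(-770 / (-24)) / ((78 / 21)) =2695 / 312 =8.64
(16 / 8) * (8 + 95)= 206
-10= -10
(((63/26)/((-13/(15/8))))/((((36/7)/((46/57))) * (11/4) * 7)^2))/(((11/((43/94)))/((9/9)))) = -796145/824372642808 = -0.00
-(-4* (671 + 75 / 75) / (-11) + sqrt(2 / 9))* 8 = -21504 / 11 - 8* sqrt(2) / 3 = -1958.68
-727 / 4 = -181.75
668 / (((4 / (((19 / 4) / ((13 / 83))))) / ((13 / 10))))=263359 / 40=6583.98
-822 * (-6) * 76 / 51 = 124944 / 17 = 7349.65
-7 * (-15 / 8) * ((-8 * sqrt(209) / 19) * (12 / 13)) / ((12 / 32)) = -3360 * sqrt(209) / 247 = -196.66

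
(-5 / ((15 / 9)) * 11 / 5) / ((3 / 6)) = -66 / 5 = -13.20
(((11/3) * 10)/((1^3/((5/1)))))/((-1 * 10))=-55/3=-18.33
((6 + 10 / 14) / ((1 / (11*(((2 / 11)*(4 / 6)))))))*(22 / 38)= 2068 / 399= 5.18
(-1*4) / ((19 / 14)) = -56 / 19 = -2.95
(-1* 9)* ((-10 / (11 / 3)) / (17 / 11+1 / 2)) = 12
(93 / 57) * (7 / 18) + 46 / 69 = 445 / 342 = 1.30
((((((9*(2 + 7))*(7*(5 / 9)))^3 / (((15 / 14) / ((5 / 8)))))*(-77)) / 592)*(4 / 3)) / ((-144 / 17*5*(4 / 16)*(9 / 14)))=550009075 / 1184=464534.69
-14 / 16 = -0.88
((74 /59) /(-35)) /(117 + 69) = -37 /192045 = -0.00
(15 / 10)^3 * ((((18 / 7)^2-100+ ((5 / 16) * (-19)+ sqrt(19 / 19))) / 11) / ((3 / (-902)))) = 28445103 / 3136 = 9070.50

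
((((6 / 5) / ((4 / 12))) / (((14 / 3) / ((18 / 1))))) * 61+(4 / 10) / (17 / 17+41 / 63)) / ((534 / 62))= 15934341 / 161980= 98.37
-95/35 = -19/7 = -2.71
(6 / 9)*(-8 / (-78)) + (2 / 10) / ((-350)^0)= 157 / 585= 0.27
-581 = -581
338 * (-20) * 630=-4258800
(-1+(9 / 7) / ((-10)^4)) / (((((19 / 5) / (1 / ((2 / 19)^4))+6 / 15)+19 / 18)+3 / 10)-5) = 4320614421 / 14017780000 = 0.31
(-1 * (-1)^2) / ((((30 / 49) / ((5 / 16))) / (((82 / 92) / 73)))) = -2009 / 322368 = -0.01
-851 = -851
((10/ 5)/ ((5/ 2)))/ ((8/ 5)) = 1/ 2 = 0.50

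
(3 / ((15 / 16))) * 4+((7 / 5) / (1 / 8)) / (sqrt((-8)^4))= 519 / 40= 12.98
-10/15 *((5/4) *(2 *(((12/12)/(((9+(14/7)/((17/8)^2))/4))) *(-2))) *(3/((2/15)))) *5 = 433500/2729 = 158.85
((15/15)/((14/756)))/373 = 54/373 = 0.14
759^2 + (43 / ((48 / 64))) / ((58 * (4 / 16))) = 50119391 / 87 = 576084.95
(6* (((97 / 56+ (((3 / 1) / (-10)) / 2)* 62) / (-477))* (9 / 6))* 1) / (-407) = -2119 / 6039880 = -0.00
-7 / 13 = -0.54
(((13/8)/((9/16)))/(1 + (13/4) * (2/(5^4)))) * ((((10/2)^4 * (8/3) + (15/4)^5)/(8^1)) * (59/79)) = 3546476171875/5517268992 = 642.80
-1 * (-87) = 87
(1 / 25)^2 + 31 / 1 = 19376 / 625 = 31.00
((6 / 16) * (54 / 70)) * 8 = 81 / 35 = 2.31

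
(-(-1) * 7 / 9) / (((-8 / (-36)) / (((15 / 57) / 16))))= 35 / 608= 0.06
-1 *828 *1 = -828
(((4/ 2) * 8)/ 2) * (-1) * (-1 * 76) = 608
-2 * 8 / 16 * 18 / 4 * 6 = -27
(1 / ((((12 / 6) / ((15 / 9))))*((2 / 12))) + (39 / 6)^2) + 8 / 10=961 / 20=48.05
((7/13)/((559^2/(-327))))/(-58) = 2289/235610674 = 0.00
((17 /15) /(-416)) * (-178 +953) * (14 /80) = -3689 /9984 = -0.37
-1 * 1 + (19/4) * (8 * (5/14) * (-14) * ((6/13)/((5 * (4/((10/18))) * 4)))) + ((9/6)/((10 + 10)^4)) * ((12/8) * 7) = -1.61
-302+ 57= -245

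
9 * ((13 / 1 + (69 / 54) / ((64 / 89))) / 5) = 17023 / 640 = 26.60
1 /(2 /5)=5 /2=2.50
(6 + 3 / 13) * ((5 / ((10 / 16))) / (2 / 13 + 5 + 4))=648 / 119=5.45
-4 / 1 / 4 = -1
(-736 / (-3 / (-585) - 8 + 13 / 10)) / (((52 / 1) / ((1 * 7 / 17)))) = 5520 / 6341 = 0.87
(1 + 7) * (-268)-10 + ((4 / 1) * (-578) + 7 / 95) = -4465.93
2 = 2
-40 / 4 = -10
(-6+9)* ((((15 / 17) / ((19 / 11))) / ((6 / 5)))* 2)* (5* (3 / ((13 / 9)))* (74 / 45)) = 183150 / 4199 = 43.62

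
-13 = -13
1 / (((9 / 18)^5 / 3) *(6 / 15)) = 240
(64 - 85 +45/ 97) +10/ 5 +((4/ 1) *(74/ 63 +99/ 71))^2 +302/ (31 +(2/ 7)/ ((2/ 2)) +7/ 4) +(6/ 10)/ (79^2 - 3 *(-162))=165961175329460503/ 1725180938628525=96.20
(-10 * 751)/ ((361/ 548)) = -4115480/ 361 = -11400.22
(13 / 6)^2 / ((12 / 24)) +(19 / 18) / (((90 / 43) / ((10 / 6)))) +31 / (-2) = -5123 / 972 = -5.27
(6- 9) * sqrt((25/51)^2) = -25/17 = -1.47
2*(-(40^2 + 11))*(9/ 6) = -4833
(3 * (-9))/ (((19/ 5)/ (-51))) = 6885/ 19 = 362.37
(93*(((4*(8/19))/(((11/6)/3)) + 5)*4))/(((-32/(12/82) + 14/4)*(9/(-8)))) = 3216064/269819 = 11.92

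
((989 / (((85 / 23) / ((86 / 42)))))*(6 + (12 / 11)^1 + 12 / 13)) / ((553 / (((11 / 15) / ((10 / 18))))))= 1120926666 / 106936375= 10.48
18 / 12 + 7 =17 / 2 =8.50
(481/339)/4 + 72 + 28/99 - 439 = -16393987/44748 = -366.36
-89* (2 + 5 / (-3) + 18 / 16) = -3115 / 24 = -129.79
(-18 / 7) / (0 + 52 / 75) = -675 / 182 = -3.71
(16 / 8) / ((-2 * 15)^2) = 1 / 450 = 0.00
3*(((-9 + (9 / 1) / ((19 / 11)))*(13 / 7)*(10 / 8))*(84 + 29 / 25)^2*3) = -9545741946 / 16625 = -574179.97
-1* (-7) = 7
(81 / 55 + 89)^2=24760576 / 3025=8185.31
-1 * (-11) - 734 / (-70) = 752 / 35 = 21.49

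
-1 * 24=-24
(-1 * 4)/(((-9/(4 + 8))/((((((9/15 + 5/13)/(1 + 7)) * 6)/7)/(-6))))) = -128/1365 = -0.09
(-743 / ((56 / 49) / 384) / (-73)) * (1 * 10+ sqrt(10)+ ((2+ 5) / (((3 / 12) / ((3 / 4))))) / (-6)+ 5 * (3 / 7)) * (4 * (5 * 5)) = 24964800 * sqrt(10) / 73+ 215767200 / 73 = 4037162.05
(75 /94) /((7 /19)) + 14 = 10637 /658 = 16.17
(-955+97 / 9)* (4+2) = -16996 / 3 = -5665.33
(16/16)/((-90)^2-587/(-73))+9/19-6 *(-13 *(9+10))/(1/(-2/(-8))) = 8343833813/22491706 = 370.97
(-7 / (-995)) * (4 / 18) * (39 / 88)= 91 / 131340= 0.00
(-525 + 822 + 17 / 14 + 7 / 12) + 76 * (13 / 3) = 52763 / 84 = 628.13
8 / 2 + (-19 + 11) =-4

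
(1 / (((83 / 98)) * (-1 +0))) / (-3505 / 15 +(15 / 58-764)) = 0.00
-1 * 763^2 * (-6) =3493014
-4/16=-1/4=-0.25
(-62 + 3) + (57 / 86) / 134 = -679859 / 11524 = -59.00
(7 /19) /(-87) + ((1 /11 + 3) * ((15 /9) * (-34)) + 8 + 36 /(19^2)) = -19238005 /115159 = -167.06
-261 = -261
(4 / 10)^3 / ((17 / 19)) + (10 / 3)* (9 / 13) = 65726 / 27625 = 2.38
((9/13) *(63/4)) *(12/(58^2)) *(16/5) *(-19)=-129276/54665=-2.36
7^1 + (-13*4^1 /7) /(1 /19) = -939 /7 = -134.14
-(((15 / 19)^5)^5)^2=-63762150021404958690340780691485633724369108676910400390625 / 8663234049605954426644038200675212212900743262211018069459689001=-0.00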